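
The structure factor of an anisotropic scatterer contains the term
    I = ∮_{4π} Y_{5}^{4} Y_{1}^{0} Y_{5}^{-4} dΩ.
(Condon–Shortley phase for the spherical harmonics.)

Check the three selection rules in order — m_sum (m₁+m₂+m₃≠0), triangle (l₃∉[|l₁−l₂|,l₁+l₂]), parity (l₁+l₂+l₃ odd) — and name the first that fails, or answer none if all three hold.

parity

Σmᵢ = 0  ✓
l₃∈[|l₁−l₂|,l₁+l₂]=[4,6], have l₃=5  ✓
Σlᵢ = 11 ⇒ odd  ✗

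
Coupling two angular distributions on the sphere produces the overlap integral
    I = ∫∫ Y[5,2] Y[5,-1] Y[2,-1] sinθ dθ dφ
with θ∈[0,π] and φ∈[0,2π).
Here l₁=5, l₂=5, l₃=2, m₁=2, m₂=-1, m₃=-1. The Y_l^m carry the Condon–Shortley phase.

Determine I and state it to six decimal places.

m-sum 0 ✓  L=12 even ✓  0≤2≤10 ✓
Π(2lᵢ+1) = 11×11×5 = 605
triangle coeff Δ(5,5,2) = 1/38610
Σ_t [3,5]: t=3:−1/2880 t=4:+1/576 t=5:−1/2880 = 1/960
(3j)²=10/429 [(5 5 2; 0 0 0)], sign=+1
Σ_t [2,3]: t=2:+1/2880 t=3:−1/1440 = -1/2880
(3j)²=7/715 [(5 5 2; 2 -1 -1)], sign=+1
⇒ 4πI² = 70/507
I = (+1)√(70/507/(4π)) = 0.10481902

0.104819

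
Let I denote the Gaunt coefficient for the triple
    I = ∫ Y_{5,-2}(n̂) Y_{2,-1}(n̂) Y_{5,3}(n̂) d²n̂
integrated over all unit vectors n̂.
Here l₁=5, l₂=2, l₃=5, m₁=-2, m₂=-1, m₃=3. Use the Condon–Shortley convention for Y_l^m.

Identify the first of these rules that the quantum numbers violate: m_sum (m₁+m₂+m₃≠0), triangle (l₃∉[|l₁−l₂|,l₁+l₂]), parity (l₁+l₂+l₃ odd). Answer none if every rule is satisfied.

azimuthal sum: -2 − 1 + 3 = 0  ✓
3 ≤ 5 ≤ 7 (triangle on l)  ✓
L = 5 + 2 + 5 = 12 (even)  ✓

none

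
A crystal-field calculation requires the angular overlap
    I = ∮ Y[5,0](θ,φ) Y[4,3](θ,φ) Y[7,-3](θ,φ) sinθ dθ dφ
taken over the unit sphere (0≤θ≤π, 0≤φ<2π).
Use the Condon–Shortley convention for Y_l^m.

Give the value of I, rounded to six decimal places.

0.133348

Rules hold: Σm=0, L=16 even, 1≤7≤9.
N = 11·9·15 = 1485
Δ = 2!·8!·6!/17! = 1/6126120
Racah Σ t=0..2: t=0:+1/69120 t=1:−1/20736 t=2:+1/69120 = -1/51840
⇒ 3j(5 4 7; 0 0 0)² = 280/21879, sgn +1
Racah Σ t=1..2: t=1:−1/414720 t=2:+1/172800 = 7/2073600
⇒ 3j(5 4 7; 0 3 -3)² = 343/29172, sgn +1
4πI² = N·(3j₀)²·(3jₘ)² = 120050/537251
I = +1·√(0.223452/4π) = 0.13334832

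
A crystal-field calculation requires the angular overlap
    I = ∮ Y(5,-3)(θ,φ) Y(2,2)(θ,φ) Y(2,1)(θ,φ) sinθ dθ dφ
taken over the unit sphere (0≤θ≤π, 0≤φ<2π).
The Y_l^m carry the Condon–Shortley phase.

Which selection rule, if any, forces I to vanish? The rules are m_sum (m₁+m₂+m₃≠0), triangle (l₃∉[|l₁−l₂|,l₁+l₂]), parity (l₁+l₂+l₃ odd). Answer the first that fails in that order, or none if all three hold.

triangle

m₁+m₂+m₃ = -3 + 2 + 1 = 0  ✓
triangle: |5−2|=3 ≤ l₃=2 ≤ 5+2=7  ✗
parity: l₁+l₂+l₃ = 9 is odd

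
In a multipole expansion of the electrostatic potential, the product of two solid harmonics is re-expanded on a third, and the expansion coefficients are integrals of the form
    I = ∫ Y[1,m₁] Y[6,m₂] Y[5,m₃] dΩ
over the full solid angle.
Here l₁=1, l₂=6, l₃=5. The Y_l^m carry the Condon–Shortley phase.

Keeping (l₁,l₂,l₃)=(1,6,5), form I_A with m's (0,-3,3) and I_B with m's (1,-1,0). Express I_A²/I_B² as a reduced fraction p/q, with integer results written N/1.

Shared (l₁,l₂,l₃)=(1,6,5): N and (l;000)² cancel in I_A²/I_B².
A: Δ = 2!·0!·10!/13! = 1/858; Racah Σ t=1..1: t=1:−1/80640 = -1/80640; ⇒ 3j(1 6 5; 0 -3 3)² = 9/286, sgn -1
B: Δ = 2!·0!·10!/13! = 1/858; Racah Σ t=0..0: t=0:+1/28800 = 1/28800; ⇒ 3j(1 6 5; 1 -1 0)² = 7/286, sgn -1
I_A²/I_B² = (9/286)/(7/286) = 9/7

9/7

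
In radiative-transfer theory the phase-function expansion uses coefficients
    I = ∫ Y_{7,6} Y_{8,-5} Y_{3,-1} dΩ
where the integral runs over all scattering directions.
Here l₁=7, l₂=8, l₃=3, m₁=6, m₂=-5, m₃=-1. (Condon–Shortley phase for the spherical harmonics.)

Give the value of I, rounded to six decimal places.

Checks pass: Σm=0; 18 even; l₃=3∈[1,15].
(2·7+1)(2·8+1)(2·3+1) = 1785
Δ: 12! 2! 4! / 19! → 1/5290740
sum: t=5:−1/7257600 t=6:+1/2073600 t=7:−1/7257600 = 1/4838400
3j²(7 8 3; 0 0 0) = Δ·Π!·Σ² = 252/20995  (sign -1)
sum: t=0:+1/2874009600 t=1:−1/319334400 = -1/359251200
3j²(7 8 3; 6 -5 -1) = Δ·Π!·Σ² = 1664/101745  (sign -1)
combine: 4πI² = 1785·252/20995·1664/101745 = 10752/30685
take √, sign +1: I = 0.16698468

0.166985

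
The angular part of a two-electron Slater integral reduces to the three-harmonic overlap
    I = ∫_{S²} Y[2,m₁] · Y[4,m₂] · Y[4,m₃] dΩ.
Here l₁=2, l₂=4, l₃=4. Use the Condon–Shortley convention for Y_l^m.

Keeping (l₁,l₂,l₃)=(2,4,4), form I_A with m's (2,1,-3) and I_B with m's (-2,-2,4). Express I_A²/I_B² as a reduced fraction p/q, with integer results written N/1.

l's match ⇒ only the (l;m) 3-j factors differ between A and B.
A: triangle coeff Δ(2,4,4) = 1/13860; Σ_t [0,0]: t=0:+1/480 = 1/480; (3j)²=3/110 [(2 4 4; 2 1 -3)], sign=-1
B: triangle coeff Δ(2,4,4) = 1/13860; Σ_t [2,2]: t=2:+1/2880 = 1/2880; (3j)²=2/165 [(2 4 4; -2 -2 4)], sign=+1
I_A²/I_B² = (3/110)/(2/165) = 9/4

9/4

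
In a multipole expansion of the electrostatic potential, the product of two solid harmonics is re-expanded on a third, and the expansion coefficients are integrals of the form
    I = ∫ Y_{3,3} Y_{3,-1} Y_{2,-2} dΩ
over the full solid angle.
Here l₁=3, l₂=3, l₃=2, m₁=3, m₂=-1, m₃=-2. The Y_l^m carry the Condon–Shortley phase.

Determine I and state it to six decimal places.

Rules hold: Σm=0, L=8 even, 0≤2≤6.
N = 7·7·5 = 245
Δ = 4!·2!·2!/9! = 1/3780
Racah Σ t=1..3: t=1:−1/24 t=2:+1/4 t=3:−1/24 = 1/6
⇒ 3j(3 3 2; 0 0 0)² = 4/105, sgn +1
Racah Σ t=0..0: t=0:+1/96 = 1/96
⇒ 3j(3 3 2; 3 -1 -2)² = 1/42, sgn +1
4πI² = N·(3j₀)²·(3jₘ)² = 2/9
I = +1·√(0.222222/4π) = 0.13298076

0.132981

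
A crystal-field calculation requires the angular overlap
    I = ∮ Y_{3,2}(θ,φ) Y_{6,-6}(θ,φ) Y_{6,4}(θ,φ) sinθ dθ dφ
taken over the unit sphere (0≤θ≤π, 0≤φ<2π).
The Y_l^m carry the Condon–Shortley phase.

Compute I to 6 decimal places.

Σlᵢ=15 odd — θ-integrand is odd under cosθ→−cosθ; I=0

0.000000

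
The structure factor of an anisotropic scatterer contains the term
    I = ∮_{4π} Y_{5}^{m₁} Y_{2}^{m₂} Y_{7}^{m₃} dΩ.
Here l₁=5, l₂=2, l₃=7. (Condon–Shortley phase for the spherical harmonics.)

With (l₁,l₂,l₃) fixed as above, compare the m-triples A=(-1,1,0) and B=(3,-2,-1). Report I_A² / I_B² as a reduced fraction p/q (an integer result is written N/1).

Shared (l₁,l₂,l₃)=(5,2,7): N and (l;000)² cancel in I_A²/I_B².
A: Δ = 0!·10!·4!/15! = 1/15015; Racah Σ t=0..0: t=0:+1/103680 = 1/103680; ⇒ 3j(5 2 7; -1 1 0)² = 7/429, sgn -1
B: Δ = 0!·10!·4!/15! = 1/15015; Racah Σ t=0..0: t=0:+1/1935360 = 1/1935360; ⇒ 3j(5 2 7; 3 -2 -1)² = 1/1001, sgn +1
I_A²/I_B² = (7/429)/(1/1001) = 49/3

49/3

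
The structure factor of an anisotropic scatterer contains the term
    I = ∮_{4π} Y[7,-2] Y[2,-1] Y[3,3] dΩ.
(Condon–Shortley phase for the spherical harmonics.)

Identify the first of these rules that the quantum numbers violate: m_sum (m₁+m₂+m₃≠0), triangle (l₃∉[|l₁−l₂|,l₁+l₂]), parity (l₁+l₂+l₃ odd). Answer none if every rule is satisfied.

triangle

azimuthal sum: -2 − 1 + 3 = 0  ✓
5 ≤ 3 ≤ 9 (triangle on l)  ✗
L = 7 + 2 + 3 = 12 (even)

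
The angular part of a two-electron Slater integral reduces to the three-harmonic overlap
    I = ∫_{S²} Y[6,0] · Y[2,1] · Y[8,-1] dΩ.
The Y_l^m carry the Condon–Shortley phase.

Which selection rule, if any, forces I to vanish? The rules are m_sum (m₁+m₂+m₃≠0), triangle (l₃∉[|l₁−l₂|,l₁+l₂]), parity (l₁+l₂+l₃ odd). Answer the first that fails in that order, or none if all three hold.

m₁+m₂+m₃ = 0 + 1 − 1 = 0  ✓
triangle: |6−2|=4 ≤ l₃=8 ≤ 6+2=8  ✓
parity: l₁+l₂+l₃ = 16 is even  ✓

none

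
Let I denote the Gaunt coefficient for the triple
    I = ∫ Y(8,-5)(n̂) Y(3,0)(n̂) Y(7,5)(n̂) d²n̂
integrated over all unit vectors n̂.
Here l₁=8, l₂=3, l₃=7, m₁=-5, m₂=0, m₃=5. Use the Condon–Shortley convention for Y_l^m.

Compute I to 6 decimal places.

Rules hold: Σm=0, L=18 even, 5≤7≤11.
N = 17·7·15 = 1785
Δ = 4!·12!·2!/19! = 1/5290740
Racah Σ t=1..3: t=1:−1/7257600 t=2:+1/2073600 t=3:−1/7257600 = 1/4838400
⇒ 3j(8 3 7; 0 0 0)² = 252/20995, sgn -1
Racah Σ t=1..3: t=1:−1/5748019200 t=2:+1/159667200 t=3:−1/87091200 = -31/5748019200
⇒ 3j(8 3 7; -5 0 5)² = 961/135660, sgn -1
4πI² = N·(3j₀)²·(3jₘ)² = 60543/398905
I = +1·√(0.151773/4π) = 0.10989863

0.109899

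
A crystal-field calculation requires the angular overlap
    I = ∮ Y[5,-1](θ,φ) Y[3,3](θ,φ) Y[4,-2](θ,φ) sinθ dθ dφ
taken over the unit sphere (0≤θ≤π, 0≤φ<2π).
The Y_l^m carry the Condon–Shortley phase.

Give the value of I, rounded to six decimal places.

0.143662

m-sum 0 ✓  L=12 even ✓  2≤4≤8 ✓
Π(2lᵢ+1) = 11×7×9 = 693
triangle coeff Δ(5,3,4) = 1/180180
Σ_t [1,3]: t=1:−1/576 t=2:+1/144 t=3:−1/576 = 1/288
(3j)²=20/1001 [(5 3 4; 0 0 0)], sign=+1
Σ_t [4,4]: t=4:+1/2304 = 1/2304
(3j)²=75/4004 [(5 3 4; -1 3 -2)], sign=+1
⇒ 4πI² = 3375/13013
I = (+1)√(3375/13013/(4π)) = 0.14366244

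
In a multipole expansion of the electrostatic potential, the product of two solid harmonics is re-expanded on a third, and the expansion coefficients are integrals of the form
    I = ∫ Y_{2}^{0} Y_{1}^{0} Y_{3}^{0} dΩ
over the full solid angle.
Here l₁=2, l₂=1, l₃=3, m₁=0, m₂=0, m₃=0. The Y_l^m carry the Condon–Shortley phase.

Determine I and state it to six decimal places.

0.247767

Rules hold: Σm=0, L=6 even, 1≤3≤3.
N = 5·3·7 = 105
Δ = 0!·4!·2!/7! = 1/105
Racah Σ t=0..0: t=0:+1/4 = 1/4
⇒ 3j(2 1 3; 0 0 0)² = 3/35, sgn -1
(m-triple is (0,0,0) — same symbol as above.)
4πI² = N·(3j₀)²·(3jₘ)² = 27/35
I = +1·√(0.771429/4π) = 0.24776670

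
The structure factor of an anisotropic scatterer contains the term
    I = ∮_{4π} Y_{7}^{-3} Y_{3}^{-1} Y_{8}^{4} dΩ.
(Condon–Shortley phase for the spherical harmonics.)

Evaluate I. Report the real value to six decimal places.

Rules hold: Σm=0, L=18 even, 4≤8≤10.
N = 15·7·17 = 1785
Δ = 2!·12!·4!/19! = 1/5290740
Racah Σ t=0..2: t=0:+1/7257600 t=1:−1/2073600 t=2:+1/7257600 = -1/4838400
⇒ 3j(7 3 8; 0 0 0)² = 252/20995, sgn -1
Racah Σ t=0..2: t=0:+1/58060800 t=1:−1/13063680 t=2:+1/46448640 = -79/2090188800
⇒ 3j(7 3 8; -3 -1 4)² = 68651/5290740, sgn -1
4πI² = N·(3j₀)²·(3jₘ)² = 1441671/5185765
I = +1·√(0.278005/4π) = 0.14873793

0.148738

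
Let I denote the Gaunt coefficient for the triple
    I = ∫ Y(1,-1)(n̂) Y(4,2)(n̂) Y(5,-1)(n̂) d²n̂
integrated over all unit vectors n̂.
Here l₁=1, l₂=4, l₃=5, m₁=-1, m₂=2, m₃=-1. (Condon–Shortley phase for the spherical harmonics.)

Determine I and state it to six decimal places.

Rules hold: Σm=0, L=10 even, 3≤5≤5.
N = 3·9·11 = 297
Δ = 0!·2!·8!/11! = 1/495
Racah Σ t=0..0: t=0:+1/576 = 1/576
⇒ 3j(1 4 5; 0 0 0)² = 5/99, sgn -1
Racah Σ t=0..0: t=0:+1/2880 = 1/2880
⇒ 3j(1 4 5; -1 2 -1)² = 2/165, sgn +1
4πI² = N·(3j₀)²·(3jₘ)² = 2/11
I = -1·√(0.181818/4π) = -0.12028562

-0.120286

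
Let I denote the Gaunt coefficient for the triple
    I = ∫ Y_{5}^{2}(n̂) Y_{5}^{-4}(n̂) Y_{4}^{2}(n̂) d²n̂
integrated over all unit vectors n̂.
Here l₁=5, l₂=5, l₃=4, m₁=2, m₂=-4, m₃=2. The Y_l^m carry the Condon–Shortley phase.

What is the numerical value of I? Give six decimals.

0.118854

m-sum 0 ✓  L=14 even ✓  0≤4≤10 ✓
Π(2lᵢ+1) = 11×11×9 = 1089
triangle coeff Δ(5,5,4) = 1/3153150
Σ_t [1,5]: t=1:−1/69120 t=2:+1/1728 t=3:−1/576 t=4:+1/1728 t=5:−1/69120 = -7/11520
(3j)²=2/143 [(5 5 4; 0 0 0)], sign=-1
Σ_t [0,1]: t=0:+1/25920 t=1:−1/11520 = -1/20736
(3j)²=5/429 [(5 5 4; 2 -4 2)], sign=-1
⇒ 4πI² = 30/169
I = (+1)√(30/169/(4π)) = 0.11885360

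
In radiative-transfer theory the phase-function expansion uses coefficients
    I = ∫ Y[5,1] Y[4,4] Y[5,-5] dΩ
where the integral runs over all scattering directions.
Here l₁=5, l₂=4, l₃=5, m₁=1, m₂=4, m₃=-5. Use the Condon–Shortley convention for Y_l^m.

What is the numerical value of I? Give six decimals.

m-sum 0 ✓  L=14 even ✓  1≤5≤9 ✓
Π(2lᵢ+1) = 11×9×11 = 1089
triangle coeff Δ(5,4,5) = 1/3153150
Σ_t [0,4]: t=0:+1/69120 t=1:−1/1728 t=2:+1/576 t=3:−1/1728 t=4:+1/69120 = 7/11520
(3j)²=2/143 [(5 4 5; 0 0 0)], sign=-1
Σ_t [4,4]: t=4:+1/414720 = 1/414720
(3j)²=2/429 [(5 4 5; 1 4 -5)], sign=+1
⇒ 4πI² = 12/169
I = (-1)√(12/169/(4π)) = -0.07516962

-0.075170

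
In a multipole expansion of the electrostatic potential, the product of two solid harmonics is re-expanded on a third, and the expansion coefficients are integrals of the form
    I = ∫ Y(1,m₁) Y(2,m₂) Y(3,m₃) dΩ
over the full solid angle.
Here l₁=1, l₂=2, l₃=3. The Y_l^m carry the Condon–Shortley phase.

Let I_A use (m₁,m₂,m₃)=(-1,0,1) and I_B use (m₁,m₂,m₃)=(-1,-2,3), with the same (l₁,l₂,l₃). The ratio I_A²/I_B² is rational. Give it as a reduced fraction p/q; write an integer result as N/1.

Shared (l₁,l₂,l₃)=(1,2,3): N and (l;000)² cancel in I_A²/I_B².
A: Δ = 0!·2!·4!/7! = 1/105; Racah Σ t=0..0: t=0:+1/8 = 1/8; ⇒ 3j(1 2 3; -1 0 1)² = 2/35, sgn +1
B: Δ = 0!·2!·4!/7! = 1/105; Racah Σ t=0..0: t=0:+1/48 = 1/48; ⇒ 3j(1 2 3; -1 -2 3)² = 1/7, sgn +1
I_A²/I_B² = (2/35)/(1/7) = 2/5

2/5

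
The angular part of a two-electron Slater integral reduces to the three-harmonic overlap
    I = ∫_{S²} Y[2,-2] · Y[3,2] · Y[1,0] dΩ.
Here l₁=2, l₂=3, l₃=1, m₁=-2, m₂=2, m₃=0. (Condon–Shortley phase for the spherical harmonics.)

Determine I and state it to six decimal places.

Rules hold: Σm=0, L=6 even, 1≤1≤5.
N = 5·7·3 = 105
Δ = 4!·0!·2!/7! = 1/105
Racah Σ t=2..2: t=2:+1/4 = 1/4
⇒ 3j(2 3 1; 0 0 0)² = 3/35, sgn -1
Racah Σ t=4..4: t=4:+1/24 = 1/24
⇒ 3j(2 3 1; -2 2 0)² = 1/21, sgn -1
4πI² = N·(3j₀)²·(3jₘ)² = 3/7
I = +1·√(0.428571/4π) = 0.18467439

0.184674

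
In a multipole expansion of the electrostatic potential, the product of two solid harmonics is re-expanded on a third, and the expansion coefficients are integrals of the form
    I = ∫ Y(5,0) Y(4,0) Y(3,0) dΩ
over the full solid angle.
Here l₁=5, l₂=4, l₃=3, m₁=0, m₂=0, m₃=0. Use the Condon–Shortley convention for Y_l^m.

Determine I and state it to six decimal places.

0.148374

m-sum 0 ✓  L=12 even ✓  1≤3≤9 ✓
Π(2lᵢ+1) = 11×9×7 = 693
triangle coeff Δ(5,4,3) = 1/180180
Σ_t [2,4]: t=2:+1/576 t=3:−1/144 t=4:+1/576 = -1/288
(3j)²=20/1001 [(5 4 3; 0 0 0)], sign=+1
(m-triple is (0,0,0) — same symbol as above.)
⇒ 4πI² = 3600/13013
I = (+1)√(3600/13013/(4π)) = 0.14837393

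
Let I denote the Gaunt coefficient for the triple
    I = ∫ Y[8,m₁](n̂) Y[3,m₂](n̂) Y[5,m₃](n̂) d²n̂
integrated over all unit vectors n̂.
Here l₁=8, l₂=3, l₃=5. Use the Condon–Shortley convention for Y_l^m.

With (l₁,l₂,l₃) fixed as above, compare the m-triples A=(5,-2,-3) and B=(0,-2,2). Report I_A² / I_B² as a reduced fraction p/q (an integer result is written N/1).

Shared (l₁,l₂,l₃)=(8,3,5): N and (l;000)² cancel in I_A²/I_B².
A: Δ = 6!·10!·0!/17! = 1/136136; Racah Σ t=1..1: t=1:−1/9676800 = -1/9676800; ⇒ 3j(8 3 5; 5 -2 -3)² = 27/952, sgn -1
B: Δ = 6!·10!·0!/17! = 1/136136; Racah Σ t=1..1: t=1:−1/3628800 = -1/3628800; ⇒ 3j(8 3 5; 0 -2 2)² = 8/2431, sgn +1
I_A²/I_B² = (27/952)/(8/2431) = 3861/448

3861/448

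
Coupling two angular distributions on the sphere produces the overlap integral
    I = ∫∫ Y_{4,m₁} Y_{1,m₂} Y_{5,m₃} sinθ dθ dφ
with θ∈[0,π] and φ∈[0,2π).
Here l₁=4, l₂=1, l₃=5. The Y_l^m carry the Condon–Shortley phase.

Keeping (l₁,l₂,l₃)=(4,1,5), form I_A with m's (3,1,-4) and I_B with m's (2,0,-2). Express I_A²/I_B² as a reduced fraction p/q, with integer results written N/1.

12/7

Shared (l₁,l₂,l₃)=(4,1,5): N and (l;000)² cancel in I_A²/I_B².
A: Δ = 0!·8!·2!/11! = 1/495; Racah Σ t=0..0: t=0:+1/10080 = 1/10080; ⇒ 3j(4 1 5; 3 1 -4)² = 4/55, sgn -1
B: Δ = 0!·8!·2!/11! = 1/495; Racah Σ t=0..0: t=0:+1/1440 = 1/1440; ⇒ 3j(4 1 5; 2 0 -2)² = 7/165, sgn -1
I_A²/I_B² = (4/55)/(7/165) = 12/7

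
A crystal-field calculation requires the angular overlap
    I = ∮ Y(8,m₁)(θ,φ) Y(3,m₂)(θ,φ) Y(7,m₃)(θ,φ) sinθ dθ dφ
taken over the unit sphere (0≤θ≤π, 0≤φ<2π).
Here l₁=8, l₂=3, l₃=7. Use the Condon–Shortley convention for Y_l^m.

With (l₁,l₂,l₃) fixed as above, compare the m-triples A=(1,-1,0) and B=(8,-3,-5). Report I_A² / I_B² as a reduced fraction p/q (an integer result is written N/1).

Same 8,3,7: normalisation and zero-m 3j drop out of the ratio.
A: Δ: 4! 12! 2! / 19! → 1/5290740; sum: t=0:+1/29030400 t=1:−1/3110400 t=2:+1/4838400 = -1/12441600; 3j²(8 3 7; 1 -1 0) = Δ·Π!·Σ² = 343/125970  (sign +1)
B: Δ: 4! 12! 2! / 19! → 1/5290740; sum: t=0:+1/22992076800 = 1/22992076800; 3j²(8 3 7; 8 -3 -5) = Δ·Π!·Σ² = 5/969  (sign +1)
I_A²/I_B² = (343/125970)/(5/969) = 343/650

343/650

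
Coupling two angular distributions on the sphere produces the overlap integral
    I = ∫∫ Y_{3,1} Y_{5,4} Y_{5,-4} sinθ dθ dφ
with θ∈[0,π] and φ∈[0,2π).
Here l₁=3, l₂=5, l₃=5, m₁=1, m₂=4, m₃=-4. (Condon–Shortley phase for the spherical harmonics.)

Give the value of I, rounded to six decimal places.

1 + 4 − 4 = 1 ≠ 0: azimuthal integral kills it; I = 0

0.000000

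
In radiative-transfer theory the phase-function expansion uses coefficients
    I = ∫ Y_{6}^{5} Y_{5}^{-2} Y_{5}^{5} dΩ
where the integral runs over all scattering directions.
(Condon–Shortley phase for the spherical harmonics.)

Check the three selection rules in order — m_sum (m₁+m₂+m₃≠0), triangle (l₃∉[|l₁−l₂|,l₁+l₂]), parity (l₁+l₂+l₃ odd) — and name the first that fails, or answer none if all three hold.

m₁+m₂+m₃ = 5 − 2 + 5 = 8  ✗
triangle: |6−5|=1 ≤ l₃=5 ≤ 6+5=11
parity: l₁+l₂+l₃ = 16 is even

m_sum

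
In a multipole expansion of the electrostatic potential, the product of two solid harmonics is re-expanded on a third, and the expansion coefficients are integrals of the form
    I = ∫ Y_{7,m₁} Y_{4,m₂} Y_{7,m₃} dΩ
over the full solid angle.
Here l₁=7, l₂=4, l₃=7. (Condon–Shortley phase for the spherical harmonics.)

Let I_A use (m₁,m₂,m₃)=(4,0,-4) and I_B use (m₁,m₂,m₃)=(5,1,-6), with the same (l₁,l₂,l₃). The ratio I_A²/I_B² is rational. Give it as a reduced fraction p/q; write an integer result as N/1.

l's match ⇒ only the (l;m) 3-j factors differ between A and B.
A: triangle coeff Δ(7,4,7) = 1/58198140; Σ_t [0,3]: t=0:+1/17418240 t=1:−1/2903040 t=2:+1/5806080 t=3:−1/130636800 = -1/8164800; (3j)²=11264/1322685 [(7 4 7; 4 0 -4)], sign=+1
B: triangle coeff Δ(7,4,7) = 1/58198140; Σ_t [1,2]: t=1:−1/52254720 t=2:+1/87091200 = -1/130636800; (3j)²=88/20349 [(7 4 7; 5 1 -6)], sign=+1
I_A²/I_B² = (11264/1322685)/(88/20349) = 128/65

128/65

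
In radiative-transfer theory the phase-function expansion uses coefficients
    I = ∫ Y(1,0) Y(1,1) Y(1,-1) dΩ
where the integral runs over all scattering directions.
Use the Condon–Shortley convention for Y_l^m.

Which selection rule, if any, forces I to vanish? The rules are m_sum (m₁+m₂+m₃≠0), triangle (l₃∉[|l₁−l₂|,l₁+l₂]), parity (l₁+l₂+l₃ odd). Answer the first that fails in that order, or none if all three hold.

m₁+m₂+m₃ = 0 + 1 − 1 = 0  ✓
triangle: |1−1|=0 ≤ l₃=1 ≤ 1+1=2  ✓
parity: l₁+l₂+l₃ = 3 is odd  ✗

parity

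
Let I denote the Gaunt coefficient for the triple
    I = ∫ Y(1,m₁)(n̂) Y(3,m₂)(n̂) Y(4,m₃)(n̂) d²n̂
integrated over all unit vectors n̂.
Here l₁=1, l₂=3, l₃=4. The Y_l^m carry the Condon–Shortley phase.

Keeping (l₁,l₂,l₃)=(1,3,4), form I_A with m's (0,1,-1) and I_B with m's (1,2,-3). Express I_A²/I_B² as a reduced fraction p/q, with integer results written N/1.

l's match ⇒ only the (l;m) 3-j factors differ between A and B.
A: triangle coeff Δ(1,3,4) = 1/252; Σ_t [0,0]: t=0:+1/48 = 1/48; (3j)²=5/84 [(1 3 4; 0 1 -1)], sign=-1
B: triangle coeff Δ(1,3,4) = 1/252; Σ_t [0,0]: t=0:+1/240 = 1/240; (3j)²=1/12 [(1 3 4; 1 2 -3)], sign=-1
I_A²/I_B² = (5/84)/(1/12) = 5/7

5/7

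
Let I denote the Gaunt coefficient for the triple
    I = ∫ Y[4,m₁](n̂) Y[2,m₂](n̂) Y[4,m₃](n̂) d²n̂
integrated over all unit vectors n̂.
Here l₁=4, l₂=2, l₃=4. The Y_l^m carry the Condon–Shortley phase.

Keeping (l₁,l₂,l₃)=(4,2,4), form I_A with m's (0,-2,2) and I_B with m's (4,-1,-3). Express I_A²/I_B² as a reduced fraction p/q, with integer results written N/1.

45/49

Shared (l₁,l₂,l₃)=(4,2,4): N and (l;000)² cancel in I_A²/I_B².
A: Δ = 2!·6!·2!/11! = 1/13860; Racah Σ t=0..0: t=0:+1/192 = 1/192; ⇒ 3j(4 2 4; 0 -2 2)² = 3/77, sgn +1
B: Δ = 2!·6!·2!/11! = 1/13860; Racah Σ t=0..0: t=0:+1/1440 = 1/1440; ⇒ 3j(4 2 4; 4 -1 -3)² = 7/165, sgn -1
I_A²/I_B² = (3/77)/(7/165) = 45/49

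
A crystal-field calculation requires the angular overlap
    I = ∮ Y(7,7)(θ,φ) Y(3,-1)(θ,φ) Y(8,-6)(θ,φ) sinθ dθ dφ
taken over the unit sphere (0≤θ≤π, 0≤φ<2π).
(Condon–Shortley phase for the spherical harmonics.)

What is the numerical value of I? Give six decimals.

-0.126536

m-sum 0 ✓  L=18 even ✓  4≤8≤10 ✓
Π(2lᵢ+1) = 15×7×17 = 1785
triangle coeff Δ(7,3,8) = 1/5290740
Σ_t [0,2]: t=0:+1/7257600 t=1:−1/2073600 t=2:+1/7257600 = -1/4838400
(3j)²=252/20995 [(7 3 8; 0 0 0)], sign=-1
Σ_t [0,0]: t=0:+1/3832012800 = 1/3832012800
(3j)²=91/9690 [(7 3 8; 7 -1 -6)], sign=+1
⇒ 4πI² = 6174/30685
I = (-1)√(6174/30685/(4π)) = -0.12653635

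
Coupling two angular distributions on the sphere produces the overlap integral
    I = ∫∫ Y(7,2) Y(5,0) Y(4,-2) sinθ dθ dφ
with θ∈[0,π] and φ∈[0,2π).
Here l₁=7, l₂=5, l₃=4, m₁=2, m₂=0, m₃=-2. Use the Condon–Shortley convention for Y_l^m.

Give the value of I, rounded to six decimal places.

-0.014400

Checks pass: Σm=0; 16 even; l₃=4∈[2,12].
(2·7+1)(2·5+1)(2·4+1) = 1485
Δ: 8! 6! 2! / 17! → 1/6126120
sum: t=3:−1/69120 t=4:+1/20736 t=5:−1/69120 = 1/51840
3j²(7 5 4; 0 0 0) = Δ·Π!·Σ² = 280/21879  (sign +1)
sum: t=3:−1/69120 t=4:+1/69120 t=5:−1/1036800 = -1/1036800
3j²(7 5 4; 2 0 -2) = Δ·Π!·Σ² = 1/7293  (sign -1)
combine: 4πI² = 1485·280/21879·1/7293 = 1400/537251
take √, sign -1: I = -0.01440026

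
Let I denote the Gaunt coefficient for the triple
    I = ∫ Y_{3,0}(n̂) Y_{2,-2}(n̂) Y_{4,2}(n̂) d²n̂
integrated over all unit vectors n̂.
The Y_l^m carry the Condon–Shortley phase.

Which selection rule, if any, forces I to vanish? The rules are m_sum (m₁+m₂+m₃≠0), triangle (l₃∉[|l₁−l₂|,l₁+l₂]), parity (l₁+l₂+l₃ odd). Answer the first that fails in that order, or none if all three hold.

Σmᵢ = 0  ✓
l₃∈[|l₁−l₂|,l₁+l₂]=[1,5], have l₃=4  ✓
Σlᵢ = 9 ⇒ odd  ✗

parity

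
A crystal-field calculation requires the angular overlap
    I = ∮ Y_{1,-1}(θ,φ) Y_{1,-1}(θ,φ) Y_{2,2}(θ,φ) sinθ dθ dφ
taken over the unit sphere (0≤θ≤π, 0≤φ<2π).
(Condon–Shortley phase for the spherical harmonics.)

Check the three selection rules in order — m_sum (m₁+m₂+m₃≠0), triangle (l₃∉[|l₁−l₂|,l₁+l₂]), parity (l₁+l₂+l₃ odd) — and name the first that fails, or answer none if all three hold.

none

Σmᵢ = 0  ✓
l₃∈[|l₁−l₂|,l₁+l₂]=[0,2], have l₃=2  ✓
Σlᵢ = 4 ⇒ even  ✓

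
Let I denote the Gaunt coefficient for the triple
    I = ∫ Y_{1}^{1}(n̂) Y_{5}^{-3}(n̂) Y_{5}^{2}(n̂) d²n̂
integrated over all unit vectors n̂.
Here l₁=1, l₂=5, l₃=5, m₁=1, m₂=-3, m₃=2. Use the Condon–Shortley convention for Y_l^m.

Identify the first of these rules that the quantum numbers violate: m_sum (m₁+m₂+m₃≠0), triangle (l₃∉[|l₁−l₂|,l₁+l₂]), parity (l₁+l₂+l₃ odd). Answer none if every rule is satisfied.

m₁+m₂+m₃ = 1 − 3 + 2 = 0  ✓
triangle: |1−5|=4 ≤ l₃=5 ≤ 1+5=6  ✓
parity: l₁+l₂+l₃ = 11 is odd  ✗

parity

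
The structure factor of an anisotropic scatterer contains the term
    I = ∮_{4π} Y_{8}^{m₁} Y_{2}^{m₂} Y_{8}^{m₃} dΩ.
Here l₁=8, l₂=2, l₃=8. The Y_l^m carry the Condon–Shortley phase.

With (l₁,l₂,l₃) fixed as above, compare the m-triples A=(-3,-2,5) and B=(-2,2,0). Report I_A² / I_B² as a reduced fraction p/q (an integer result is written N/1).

l's match ⇒ only the (l;m) 3-j factors differ between A and B.
A: triangle coeff Δ(8,2,8) = 1/348840; Σ_t [0,0]: t=0:+1/958003200 = 1/958003200; (3j)²=13/969 [(8 2 8; -3 -2 5)], sign=-1
B: triangle coeff Δ(8,2,8) = 1/348840; Σ_t [2,2]: t=2:+1/116121600 = 1/116121600; (3j)²=7/323 [(8 2 8; -2 2 0)], sign=+1
I_A²/I_B² = (13/969)/(7/323) = 13/21

13/21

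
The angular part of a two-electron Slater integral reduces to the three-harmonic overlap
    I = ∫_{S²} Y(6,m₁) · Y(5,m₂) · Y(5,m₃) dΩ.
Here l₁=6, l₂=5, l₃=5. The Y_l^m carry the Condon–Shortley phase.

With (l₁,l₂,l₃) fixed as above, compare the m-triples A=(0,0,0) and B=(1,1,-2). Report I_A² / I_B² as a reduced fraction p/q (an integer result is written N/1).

25/24

Same 6,5,5: normalisation and zero-m 3j drop out of the ratio.
A: Δ: 6! 6! 4! / 17! → 1/28588560; sum: t=1:−1/345600 t=2:+1/13824 t=3:−1/5184 t=4:+1/13824 t=5:−1/345600 = -7/129600; 3j²(6 5 5; 0 0 0) = Δ·Π!·Σ² = 80/7293  (sign +1)
B: Δ: 6! 6! 4! / 17! → 1/28588560; sum: t=2:+1/41472 t=3:−1/10368 t=4:+1/23040 t=5:−1/518400 = -1/32400; 3j²(6 5 5; 1 1 -2) = Δ·Π!·Σ² = 128/12155  (sign +1)
I_A²/I_B² = (80/7293)/(128/12155) = 25/24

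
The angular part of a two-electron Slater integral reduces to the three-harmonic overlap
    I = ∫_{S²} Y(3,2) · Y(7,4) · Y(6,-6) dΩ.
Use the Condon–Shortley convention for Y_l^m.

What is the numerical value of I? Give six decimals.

-0.073059

Rules hold: Σm=0, L=16 even, 4≤6≤10.
N = 7·15·13 = 1365
Δ = 4!·2!·10!/17! = 1/2042040
Racah Σ t=1..3: t=1:−1/207360 t=2:+1/57600 t=3:−1/207360 = 1/129600
⇒ 3j(3 7 6; 0 0 0)² = 168/12155, sgn +1
Racah Σ t=1..1: t=1:−1/43545600 = -1/43545600
⇒ 3j(3 7 6; 2 4 -6)² = 11/3094, sgn -1
4πI² = N·(3j₀)²·(3jₘ)² = 252/3757
I = -1·√(0.0670748/4π) = -0.07305917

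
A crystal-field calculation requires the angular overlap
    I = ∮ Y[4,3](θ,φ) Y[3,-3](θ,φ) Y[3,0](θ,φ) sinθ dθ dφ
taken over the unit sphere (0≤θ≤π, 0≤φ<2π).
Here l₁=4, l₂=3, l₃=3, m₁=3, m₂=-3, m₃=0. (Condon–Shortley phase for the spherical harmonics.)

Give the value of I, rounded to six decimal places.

0.203551

Rules hold: Σm=0, L=10 even, 1≤3≤7.
N = 9·7·7 = 441
Δ = 4!·4!·2!/11! = 1/34650
Racah Σ t=1..3: t=1:−1/72 t=2:+1/16 t=3:−1/72 = 5/144
⇒ 3j(4 3 3; 0 0 0)² = 2/77, sgn -1
Racah Σ t=0..0: t=0:+1/288 = 1/288
⇒ 3j(4 3 3; 3 -3 0)² = 1/22, sgn -1
4πI² = N·(3j₀)²·(3jₘ)² = 63/121
I = +1·√(0.520661/4π) = 0.20355073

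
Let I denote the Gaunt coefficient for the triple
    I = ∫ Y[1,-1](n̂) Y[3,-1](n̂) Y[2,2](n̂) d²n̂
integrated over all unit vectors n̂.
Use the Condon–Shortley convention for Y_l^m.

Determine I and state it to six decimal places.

-0.082589

Rules hold: Σm=0, L=6 even, 2≤2≤4.
N = 3·7·5 = 105
Δ = 2!·0!·4!/7! = 1/105
Racah Σ t=1..1: t=1:−1/4 = -1/4
⇒ 3j(1 3 2; 0 0 0)² = 3/35, sgn -1
Racah Σ t=2..2: t=2:+1/48 = 1/48
⇒ 3j(1 3 2; -1 -1 2)² = 1/105, sgn +1
4πI² = N·(3j₀)²·(3jₘ)² = 3/35
I = -1·√(0.0857143/4π) = -0.08258890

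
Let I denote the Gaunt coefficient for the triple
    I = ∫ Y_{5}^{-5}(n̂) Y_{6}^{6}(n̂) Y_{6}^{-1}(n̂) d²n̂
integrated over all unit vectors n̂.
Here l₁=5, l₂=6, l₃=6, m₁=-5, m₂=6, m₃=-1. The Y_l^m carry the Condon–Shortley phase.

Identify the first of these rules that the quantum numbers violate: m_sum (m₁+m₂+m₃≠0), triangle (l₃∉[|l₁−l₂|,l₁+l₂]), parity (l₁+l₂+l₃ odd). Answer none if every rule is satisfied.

parity

m₁+m₂+m₃ = -5 + 6 − 1 = 0  ✓
triangle: |5−6|=1 ≤ l₃=6 ≤ 5+6=11  ✓
parity: l₁+l₂+l₃ = 17 is odd  ✗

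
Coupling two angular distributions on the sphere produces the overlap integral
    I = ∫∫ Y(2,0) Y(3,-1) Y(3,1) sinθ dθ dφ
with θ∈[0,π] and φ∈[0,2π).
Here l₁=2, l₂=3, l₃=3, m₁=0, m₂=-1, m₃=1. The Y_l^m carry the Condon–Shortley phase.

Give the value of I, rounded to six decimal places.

-0.126157

Checks pass: Σm=0; 8 even; l₃=3∈[1,5].
(2·2+1)(2·3+1)(2·3+1) = 245
Δ: 2! 2! 4! / 9! → 1/3780
sum: t=0:+1/24 t=1:−1/4 t=2:+1/24 = -1/6
3j²(2 3 3; 0 0 0) = Δ·Π!·Σ² = 4/105  (sign +1)
sum: t=0:+1/16 t=1:−1/6 t=2:+1/96 = -3/32
3j²(2 3 3; 0 -1 1) = Δ·Π!·Σ² = 3/140  (sign -1)
combine: 4πI² = 245·4/105·3/140 = 1/5
take √, sign -1: I = -0.12615663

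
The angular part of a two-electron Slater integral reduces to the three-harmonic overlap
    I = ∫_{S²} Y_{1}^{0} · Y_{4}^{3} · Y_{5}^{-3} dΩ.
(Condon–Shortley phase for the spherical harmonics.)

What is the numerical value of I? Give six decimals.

Checks pass: Σm=0; 10 even; l₃=5∈[3,5].
(2·1+1)(2·4+1)(2·5+1) = 297
Δ: 0! 2! 8! / 11! → 1/495
sum: t=0:+1/576 = 1/576
3j²(1 4 5; 0 0 0) = Δ·Π!·Σ² = 5/99  (sign -1)
sum: t=0:+1/5040 = 1/5040
3j²(1 4 5; 0 3 -3) = Δ·Π!·Σ² = 16/495  (sign +1)
combine: 4πI² = 297·5/99·16/495 = 16/33
take √, sign -1: I = -0.19642560

-0.196426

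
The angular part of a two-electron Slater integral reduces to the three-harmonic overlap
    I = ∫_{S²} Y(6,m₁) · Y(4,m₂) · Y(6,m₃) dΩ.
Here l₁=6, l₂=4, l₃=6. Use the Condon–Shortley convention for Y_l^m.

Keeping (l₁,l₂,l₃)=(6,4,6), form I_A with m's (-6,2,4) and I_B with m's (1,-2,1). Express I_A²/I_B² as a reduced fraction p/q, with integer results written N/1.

Same 6,4,6: normalisation and zero-m 3j drop out of the ratio.
A: Δ: 4! 8! 4! / 17! → 1/15315300; sum: t=4:+1/3870720 = 1/3870720; 3j²(6 4 6; -6 2 4) = Δ·Π!·Σ² = 135/6188  (sign +1)
B: Δ: 4! 8! 4! / 17! → 1/15315300; sum: t=0:+1/69120 t=1:−1/20736 t=2:+1/69120 = -1/51840; 3j²(6 4 6; 1 -2 1) = Δ·Π!·Σ² = 280/21879  (sign +1)
I_A²/I_B² = (135/6188)/(280/21879) = 2673/1568

2673/1568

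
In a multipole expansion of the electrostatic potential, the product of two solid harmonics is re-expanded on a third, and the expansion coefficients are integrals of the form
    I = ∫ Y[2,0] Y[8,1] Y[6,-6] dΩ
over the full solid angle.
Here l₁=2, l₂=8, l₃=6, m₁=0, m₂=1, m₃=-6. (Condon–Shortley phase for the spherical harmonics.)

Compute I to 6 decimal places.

0.000000

Σmᵢ = -5 ≠ 0, so the φ-integral vanishes; I = 0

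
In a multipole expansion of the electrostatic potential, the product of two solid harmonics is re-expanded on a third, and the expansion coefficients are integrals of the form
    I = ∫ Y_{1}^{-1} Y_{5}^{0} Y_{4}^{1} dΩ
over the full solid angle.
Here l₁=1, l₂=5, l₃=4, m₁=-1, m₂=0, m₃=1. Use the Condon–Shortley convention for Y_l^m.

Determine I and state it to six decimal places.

0.155288

Checks pass: Σm=0; 10 even; l₃=4∈[4,6].
(2·1+1)(2·5+1)(2·4+1) = 297
Δ: 2! 0! 8! / 11! → 1/495
sum: t=1:−1/576 = -1/576
3j²(1 5 4; 0 0 0) = Δ·Π!·Σ² = 5/99  (sign -1)
sum: t=2:+1/1440 = 1/1440
3j²(1 5 4; -1 0 1) = Δ·Π!·Σ² = 2/99  (sign -1)
combine: 4πI² = 297·5/99·2/99 = 10/33
take √, sign +1: I = 0.15528807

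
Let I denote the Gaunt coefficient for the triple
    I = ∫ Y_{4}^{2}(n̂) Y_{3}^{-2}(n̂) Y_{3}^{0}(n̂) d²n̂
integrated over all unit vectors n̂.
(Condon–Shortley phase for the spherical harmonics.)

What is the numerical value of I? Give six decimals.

Rules hold: Σm=0, L=10 even, 1≤3≤7.
N = 9·7·7 = 441
Δ = 4!·4!·2!/11! = 1/34650
Racah Σ t=1..3: t=1:−1/72 t=2:+1/16 t=3:−1/72 = 5/144
⇒ 3j(4 3 3; 0 0 0)² = 2/77, sgn -1
Racah Σ t=0..1: t=0:+1/96 t=1:−1/72 = -1/288
⇒ 3j(4 3 3; 2 -2 0)² = 1/462, sgn +1
4πI² = N·(3j₀)²·(3jₘ)² = 3/121
I = -1·√(0.0247934/4π) = -0.04441841

-0.044418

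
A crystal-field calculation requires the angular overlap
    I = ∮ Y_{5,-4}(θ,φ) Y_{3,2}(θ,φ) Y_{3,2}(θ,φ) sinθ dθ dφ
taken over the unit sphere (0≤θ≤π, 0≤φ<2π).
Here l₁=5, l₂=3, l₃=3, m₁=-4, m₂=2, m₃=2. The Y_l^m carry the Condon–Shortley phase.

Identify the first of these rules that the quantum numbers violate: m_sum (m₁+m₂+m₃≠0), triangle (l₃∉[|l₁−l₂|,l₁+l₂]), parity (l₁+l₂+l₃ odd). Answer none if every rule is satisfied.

azimuthal sum: -4 + 2 + 2 = 0  ✓
2 ≤ 3 ≤ 8 (triangle on l)  ✓
L = 5 + 3 + 3 = 11 (odd)  ✗

parity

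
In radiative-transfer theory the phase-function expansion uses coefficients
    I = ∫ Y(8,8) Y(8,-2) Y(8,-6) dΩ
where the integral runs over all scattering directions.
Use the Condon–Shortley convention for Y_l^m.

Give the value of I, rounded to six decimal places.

Rules hold: Σm=0, L=24 even, 0≤8≤16.
N = 17·17·17 = 4913
Δ = 8!·8!·8!/25! = 1/236637794250
Racah Σ t=0..8: t=0:+1/65548320768000 t=1:−1/128024064000 t=2:+1/2985984000 t=3:−1/373248000 t=4:+1/191102976 t=5:−1/373248000 t=6:+1/2985984000 t=7:−1/128024064000 t=8:+1/65548320768000 = 11/20808990720
⇒ 3j(8 8 8; 0 0 0)² = 490/96577, sgn +1
Racah Σ t=0..0: t=0:+1/2341011456000 = 1/2341011456000
⇒ 3j(8 8 8; 8 -2 -6)² = 273/37145, sgn +1
4πI² = N·(3j₀)²·(3jₘ)² = 34986/190969
I = +1·√(0.183203/4π) = 0.12074267

0.120743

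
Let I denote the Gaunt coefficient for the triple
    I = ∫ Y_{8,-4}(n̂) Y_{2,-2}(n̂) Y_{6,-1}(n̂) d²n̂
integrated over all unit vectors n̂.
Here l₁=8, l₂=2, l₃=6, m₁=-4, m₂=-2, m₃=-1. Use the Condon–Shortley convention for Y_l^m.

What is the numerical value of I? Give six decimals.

0.000000

-4 − 2 − 1 = -7 ≠ 0: azimuthal integral kills it; I = 0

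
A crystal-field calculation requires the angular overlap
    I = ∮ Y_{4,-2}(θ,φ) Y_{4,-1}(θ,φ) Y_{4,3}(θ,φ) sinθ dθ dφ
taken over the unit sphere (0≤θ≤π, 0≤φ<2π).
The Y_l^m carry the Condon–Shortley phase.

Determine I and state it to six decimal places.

m-sum 0 ✓  L=12 even ✓  0≤4≤8 ✓
Π(2lᵢ+1) = 9×9×9 = 729
triangle coeff Δ(4,4,4) = 1/450450
Σ_t [0,4]: t=0:+1/13824 t=1:−1/216 t=2:+1/64 t=3:−1/216 t=4:+1/13824 = 5/768
(3j)²=18/1001 [(4 4 4; 0 0 0)], sign=+1
Σ_t [2,3]: t=2:+1/576 t=3:−1/864 = 1/1728
(3j)²=5/1287 [(4 4 4; -2 -1 3)], sign=-1
⇒ 4πI² = 7290/143143
I = (-1)√(7290/143143/(4π)) = -0.06366105

-0.063661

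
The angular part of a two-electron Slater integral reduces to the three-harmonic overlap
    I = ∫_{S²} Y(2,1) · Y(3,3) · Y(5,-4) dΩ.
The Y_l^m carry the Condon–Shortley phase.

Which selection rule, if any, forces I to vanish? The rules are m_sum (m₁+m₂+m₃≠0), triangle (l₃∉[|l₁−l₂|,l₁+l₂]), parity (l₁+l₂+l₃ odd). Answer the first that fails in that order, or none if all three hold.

Σmᵢ = 0  ✓
l₃∈[|l₁−l₂|,l₁+l₂]=[1,5], have l₃=5  ✓
Σlᵢ = 10 ⇒ even  ✓

none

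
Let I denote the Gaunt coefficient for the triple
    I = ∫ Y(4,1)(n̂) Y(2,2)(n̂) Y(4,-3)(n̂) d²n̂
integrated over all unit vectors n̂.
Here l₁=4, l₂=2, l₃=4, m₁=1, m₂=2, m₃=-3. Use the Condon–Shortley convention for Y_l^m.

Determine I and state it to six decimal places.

Rules hold: Σm=0, L=10 even, 2≤4≤6.
N = 9·5·9 = 405
Δ = 2!·6!·2!/11! = 1/13860
Racah Σ t=0..2: t=0:+1/192 t=1:−1/36 t=2:+1/192 = -5/288
⇒ 3j(4 2 4; 0 0 0)² = 20/693, sgn -1
Racah Σ t=2..2: t=2:+1/480 = 1/480
⇒ 3j(4 2 4; 1 2 -3)² = 3/110, sgn -1
4πI² = N·(3j₀)²·(3jₘ)² = 270/847
I = +1·√(0.318772/4π) = 0.15927046

0.159270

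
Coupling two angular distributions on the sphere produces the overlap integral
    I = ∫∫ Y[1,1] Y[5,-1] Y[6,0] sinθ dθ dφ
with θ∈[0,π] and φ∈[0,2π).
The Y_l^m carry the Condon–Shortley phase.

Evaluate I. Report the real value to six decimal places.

m-sum 0 ✓  L=12 even ✓  4≤6≤6 ✓
Π(2lᵢ+1) = 3×11×13 = 429
triangle coeff Δ(1,5,6) = 1/858
Σ_t [0,0]: t=0:+1/14400 = 1/14400
(3j)²=6/143 [(1 5 6; 0 0 0)], sign=+1
Σ_t [0,0]: t=0:+1/34560 = 1/34560
(3j)²=5/286 [(1 5 6; 1 -1 0)], sign=+1
⇒ 4πI² = 45/143
I = (+1)√(45/143/(4π)) = 0.15824621

0.158246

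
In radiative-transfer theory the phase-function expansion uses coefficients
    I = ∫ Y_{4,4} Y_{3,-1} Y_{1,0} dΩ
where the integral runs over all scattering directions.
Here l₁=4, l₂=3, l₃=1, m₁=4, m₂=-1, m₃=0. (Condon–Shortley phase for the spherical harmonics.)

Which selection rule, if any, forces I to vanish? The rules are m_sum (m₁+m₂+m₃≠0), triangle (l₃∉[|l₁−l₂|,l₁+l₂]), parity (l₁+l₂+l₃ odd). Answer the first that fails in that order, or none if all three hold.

Σmᵢ = 3  ✗
l₃∈[|l₁−l₂|,l₁+l₂]=[1,7], have l₃=1
Σlᵢ = 8 ⇒ even

m_sum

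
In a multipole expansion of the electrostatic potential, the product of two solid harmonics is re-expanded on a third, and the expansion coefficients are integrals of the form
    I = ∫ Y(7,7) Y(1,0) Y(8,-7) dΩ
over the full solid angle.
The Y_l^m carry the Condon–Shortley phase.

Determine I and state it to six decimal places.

-0.118504

Checks pass: Σm=0; 16 even; l₃=8∈[6,8].
(2·7+1)(2·1+1)(2·8+1) = 765
Δ: 0! 14! 2! / 17! → 1/2040
sum: t=0:+1/25401600 = 1/25401600
3j²(7 1 8; 0 0 0) = Δ·Π!·Σ² = 8/255  (sign +1)
sum: t=0:+1/87178291200 = 1/87178291200
3j²(7 1 8; 7 0 -7) = Δ·Π!·Σ² = 1/136  (sign -1)
combine: 4πI² = 765·8/255·1/136 = 3/17
take √, sign -1: I = -0.11850352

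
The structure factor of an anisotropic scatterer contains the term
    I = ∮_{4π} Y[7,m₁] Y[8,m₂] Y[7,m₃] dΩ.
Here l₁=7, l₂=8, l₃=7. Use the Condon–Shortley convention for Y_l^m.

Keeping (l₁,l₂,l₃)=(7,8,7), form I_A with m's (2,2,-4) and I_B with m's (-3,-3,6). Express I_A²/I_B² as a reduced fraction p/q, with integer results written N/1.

33/26

Same 7,8,7: normalisation and zero-m 3j drop out of the ratio.
A: Δ: 8! 6! 8! / 23! → 1/22086194130; sum: t=2:+1/2090188800 t=3:−1/174182400 t=4:+1/99532800 t=5:−1/373248000 = 11/5225472000; 3j²(7 8 7; 2 2 -4) = Δ·Π!·Σ² = 528/96577  (sign -1)
B: Δ: 8! 6! 8! / 23! → 1/22086194130; sum: t=4:+1/2090188800 t=5:−1/3483648000 = 1/5225472000; 3j²(7 8 7; -3 -3 6) = Δ·Π!·Σ² = 32/7429  (sign -1)
I_A²/I_B² = (528/96577)/(32/7429) = 33/26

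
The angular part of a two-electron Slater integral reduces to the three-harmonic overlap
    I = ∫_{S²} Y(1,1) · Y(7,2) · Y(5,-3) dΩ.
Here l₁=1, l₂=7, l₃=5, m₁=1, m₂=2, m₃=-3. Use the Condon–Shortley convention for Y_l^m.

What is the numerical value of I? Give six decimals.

0.000000

triangle: need 6≤l₃≤8, have 5; I=0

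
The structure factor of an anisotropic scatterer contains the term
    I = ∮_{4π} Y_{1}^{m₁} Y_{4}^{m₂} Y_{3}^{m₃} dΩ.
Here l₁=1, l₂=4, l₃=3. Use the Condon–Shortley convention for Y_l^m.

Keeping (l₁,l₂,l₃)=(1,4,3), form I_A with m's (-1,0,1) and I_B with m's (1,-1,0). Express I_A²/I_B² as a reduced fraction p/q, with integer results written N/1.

3/5

Shared (l₁,l₂,l₃)=(1,4,3): N and (l;000)² cancel in I_A²/I_B².
A: Δ = 2!·0!·6!/9! = 1/252; Racah Σ t=2..2: t=2:+1/96 = 1/96; ⇒ 3j(1 4 3; -1 0 1)² = 1/42, sgn +1
B: Δ = 2!·0!·6!/9! = 1/252; Racah Σ t=0..0: t=0:+1/72 = 1/72; ⇒ 3j(1 4 3; 1 -1 0)² = 5/126, sgn -1
I_A²/I_B² = (1/42)/(5/126) = 3/5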